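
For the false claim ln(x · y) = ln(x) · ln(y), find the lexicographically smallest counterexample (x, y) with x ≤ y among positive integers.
(x, y) = (1, 2)

Substituting (1, 2) into the claim:
LHS = ln(1 · 2) = ln(2) ≈ 0.6931
RHS = ln(1) · ln(2) = 0

Since LHS ≠ RHS, this pair disproves the claim, and no lexicographically smaller pair (x ≤ y, positive integers) does.

For instance (1, 5) is also a counterexample (LHS = ln(5) ≈ 1.609, RHS = 0), but it's lexicographically larger.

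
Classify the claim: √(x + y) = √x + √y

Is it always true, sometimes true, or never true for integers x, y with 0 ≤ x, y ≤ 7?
Sometimes true

It holds at (x, y) = (0, 7) (both sides equal √(7) ≈ 2.646), but fails at (x, y) = (3, 7) (LHS = √(10) ≈ 3.162, RHS = √(3) + √(7) ≈ 4.378).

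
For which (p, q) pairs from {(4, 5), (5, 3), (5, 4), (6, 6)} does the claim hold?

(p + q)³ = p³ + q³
Testing each pair:
(4, 5): LHS = 729, RHS = 189 → fails
(5, 3): LHS = 512, RHS = 152 → fails
(5, 4): LHS = 729, RHS = 189 → fails
(6, 6): LHS = 1728, RHS = 432 → fails

No pair satisfies the claim.

Answer: None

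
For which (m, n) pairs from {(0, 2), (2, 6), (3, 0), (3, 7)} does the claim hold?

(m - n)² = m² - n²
Testing each pair:
(0, 2): LHS = 4, RHS = -4 → fails
(2, 6): LHS = 16, RHS = -32 → fails
(3, 0): LHS = 9, RHS = 9 → holds
(3, 7): LHS = 16, RHS = -40 → fails

1 of 4 pairs satisfies the claim.

Answer: (3, 0)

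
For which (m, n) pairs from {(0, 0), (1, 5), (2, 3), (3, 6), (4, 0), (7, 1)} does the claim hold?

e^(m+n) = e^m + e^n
Testing each pair:
(0, 0): LHS = 1, RHS = 2 → fails
(1, 5): LHS = e^6 ≈ 403.4, RHS = e + e^5 ≈ 151.1 → fails
(2, 3): LHS = e^5 ≈ 148.4, RHS = e^2 + e^3 ≈ 27.47 → fails
(3, 6): LHS = e^9 ≈ 8103, RHS = e^3 + e^6 ≈ 423.5 → fails
(4, 0): LHS = e^4 ≈ 54.6, RHS = 1 + e^4 ≈ 55.6 → fails
(7, 1): LHS = e^8 ≈ 2981, RHS = e + e^7 ≈ 1099 → fails

No pair satisfies the claim.

Answer: None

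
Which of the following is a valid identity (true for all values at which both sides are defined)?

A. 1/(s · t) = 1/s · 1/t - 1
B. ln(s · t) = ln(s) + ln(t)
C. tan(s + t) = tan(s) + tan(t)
B

A: fails at (4, 4) — LHS = 1/16, RHS = -15/16.
B: holds — e.g. at (1, 4), both sides equal ln(4) ≈ 1.386.
C: fails at (1, 3) — LHS = tan(4) ≈ 1.158, RHS = tan(3) + tan(1) ≈ 1.415.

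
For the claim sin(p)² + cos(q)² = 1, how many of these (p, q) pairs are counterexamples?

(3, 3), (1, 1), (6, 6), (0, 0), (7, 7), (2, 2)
Testing each pair:
(3, 3): LHS = sin(3)² + cos(3)² = 1, RHS = 1 → satisfies claim
(1, 1): LHS = cos(1)² + sin(1)² = 1, RHS = 1 → satisfies claim
(6, 6): LHS = sin(6)² + cos(6)² = 1, RHS = 1 → satisfies claim
(0, 0): LHS = 1, RHS = 1 → satisfies claim
(7, 7): LHS = sin(7)² + cos(7)² = 1, RHS = 1 → satisfies claim
(2, 2): LHS = cos(2)² + sin(2)² = 1, RHS = 1 → satisfies claim

That makes 0 counterexamples.

Answer: 0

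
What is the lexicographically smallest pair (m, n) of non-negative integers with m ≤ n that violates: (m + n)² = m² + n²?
At (0, 0): both sides equal 0, so it holds there.
At (0, 5): both sides equal 25, so it holds there.

Substituting (1, 1) into the claim:
LHS = (1 + 1)² = 4
RHS = 1² + 1² = 2

Since LHS ≠ RHS, this pair disproves the claim, and no lexicographically smaller pair (m ≤ n, non-negative integers) does.

For instance (4, 7) is also a counterexample (LHS = 121, RHS = 65), but it's lexicographically larger.

Answer: (m, n) = (1, 1)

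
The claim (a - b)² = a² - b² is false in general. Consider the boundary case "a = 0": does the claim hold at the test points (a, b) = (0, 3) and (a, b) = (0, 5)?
At (0, 3): LHS = 9 ≠ RHS = -9
At (0, 5): LHS = 25 ≠ RHS = -25

Answer: No, fails at both test points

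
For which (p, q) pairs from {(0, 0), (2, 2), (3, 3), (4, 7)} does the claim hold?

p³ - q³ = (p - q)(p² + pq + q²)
Testing each pair:
(0, 0): LHS = 0, RHS = 0 → holds
(2, 2): LHS = 0, RHS = 0 → holds
(3, 3): LHS = 0, RHS = 0 → holds
(4, 7): LHS = -279, RHS = -279 → holds

Every pair satisfies the claim.

Answer: All pairs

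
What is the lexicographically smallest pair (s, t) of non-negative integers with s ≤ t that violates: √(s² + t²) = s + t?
At (0, 3): both sides equal 3, so it holds there.
At (0, 6): both sides equal 6, so it holds there.

Substituting (1, 1) into the claim:
LHS = √(1² + 1²) = √(2) ≈ 1.414
RHS = 1 + 1 = 2

Since LHS ≠ RHS, this pair disproves the claim, and no lexicographically smaller pair (s ≤ t, non-negative integers) does.

For instance (1, 2) is also a counterexample (LHS = √(5) ≈ 2.236, RHS = 3), but it's lexicographically larger.

Answer: (s, t) = (1, 1)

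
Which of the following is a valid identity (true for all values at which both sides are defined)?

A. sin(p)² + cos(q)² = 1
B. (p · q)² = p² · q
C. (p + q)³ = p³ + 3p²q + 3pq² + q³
A: fails at (2, 7) — LHS = cos(7)² + sin(2)² ≈ 1.395, RHS = 1.
B: fails at (3, 7) — LHS = 441, RHS = 63.
C: holds — e.g. at (4, 4), both sides equal 512.

Answer: C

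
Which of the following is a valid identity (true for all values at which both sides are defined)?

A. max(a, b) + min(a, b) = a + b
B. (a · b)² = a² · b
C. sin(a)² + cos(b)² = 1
A

A: holds — e.g. at (1, 5), both sides equal 6.
B: fails at (2, 3) — LHS = 36, RHS = 12.
C: fails at (2, 7) — LHS = cos(7)² + sin(2)² ≈ 1.395, RHS = 1.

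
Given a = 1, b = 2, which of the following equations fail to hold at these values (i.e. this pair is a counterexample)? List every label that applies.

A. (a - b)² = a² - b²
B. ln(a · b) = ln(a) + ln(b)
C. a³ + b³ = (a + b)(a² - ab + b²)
Evaluating each claim at the given values:
A. LHS = 1, RHS = -3 → fails here (LHS ≠ RHS)
B. LHS = ln(2) ≈ 0.6931, RHS = ln(2) ≈ 0.6931 → holds here (LHS = RHS)
C. LHS = 9, RHS = 9 → holds here (LHS = RHS)

Answer: A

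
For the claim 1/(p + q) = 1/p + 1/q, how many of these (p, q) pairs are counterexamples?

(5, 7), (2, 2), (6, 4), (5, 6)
4

Testing each pair:
(5, 7): LHS = 1/12, RHS = 12/35 → counterexample
(2, 2): LHS = 1/4, RHS = 1 → counterexample
(6, 4): LHS = 1/10, RHS = 5/12 → counterexample
(5, 6): LHS = 1/11, RHS = 11/30 → counterexample

That makes 4 counterexamples.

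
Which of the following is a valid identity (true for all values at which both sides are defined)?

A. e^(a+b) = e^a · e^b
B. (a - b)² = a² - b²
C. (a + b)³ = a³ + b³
A: holds — e.g. at (4, 4), both sides equal e^8 ≈ 2981.
B: fails at (3, 5) — LHS = 4, RHS = -16.
C: fails at (2, 7) — LHS = 729, RHS = 351.

Answer: A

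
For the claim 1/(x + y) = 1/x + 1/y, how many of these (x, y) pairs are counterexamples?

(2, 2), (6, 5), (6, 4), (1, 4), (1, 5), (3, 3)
Testing each pair:
(2, 2): LHS = 1/4, RHS = 1 → counterexample
(6, 5): LHS = 1/11, RHS = 11/30 → counterexample
(6, 4): LHS = 1/10, RHS = 5/12 → counterexample
(1, 4): LHS = 1/5, RHS = 5/4 → counterexample
(1, 5): LHS = 1/6, RHS = 6/5 → counterexample
(3, 3): LHS = 1/6, RHS = 2/3 → counterexample

That makes 6 counterexamples.

Answer: 6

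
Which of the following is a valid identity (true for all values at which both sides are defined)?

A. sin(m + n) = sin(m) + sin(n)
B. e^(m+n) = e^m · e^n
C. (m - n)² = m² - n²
B

A: fails at (2, 2) — LHS = sin(4) ≈ -0.7568, RHS = 2·sin(2) ≈ 1.819.
B: holds — e.g. at (1, 1), both sides equal e^2 ≈ 7.389.
C: fails at (2, 5) — LHS = 9, RHS = -21.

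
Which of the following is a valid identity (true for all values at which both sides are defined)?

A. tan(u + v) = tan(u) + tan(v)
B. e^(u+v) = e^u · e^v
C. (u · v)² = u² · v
A: fails at (1, 4) — LHS = tan(5) ≈ -3.381, RHS = tan(4) + tan(1) ≈ 2.715.
B: holds — e.g. at (3, 7), both sides equal e^10 ≈ 22026.5.
C: fails at (3, 3) — LHS = 81, RHS = 27.

Answer: B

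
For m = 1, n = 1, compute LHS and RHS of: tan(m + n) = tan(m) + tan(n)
LHS = tan(1 + 1) = tan(2) ≈ -2.185
RHS = tan(1) + tan(1) = 2·tan(1) ≈ 3.115

LHS ≠ RHS (they differ by about 5.3), so the equation does not hold here.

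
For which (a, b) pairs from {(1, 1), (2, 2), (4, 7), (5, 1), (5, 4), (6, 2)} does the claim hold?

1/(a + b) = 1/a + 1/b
Testing each pair:
(1, 1): LHS = 1/2, RHS = 2 → fails
(2, 2): LHS = 1/4, RHS = 1 → fails
(4, 7): LHS = 1/11, RHS = 11/28 → fails
(5, 1): LHS = 1/6, RHS = 6/5 → fails
(5, 4): LHS = 1/9, RHS = 9/20 → fails
(6, 2): LHS = 1/8, RHS = 2/3 → fails

No pair satisfies the claim.

Answer: None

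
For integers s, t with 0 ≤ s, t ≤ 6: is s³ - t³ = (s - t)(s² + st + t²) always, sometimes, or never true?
The identity holds for every pair in the range. For instance at (s, t) = (3, 2): both sides equal 19.

Answer: Always true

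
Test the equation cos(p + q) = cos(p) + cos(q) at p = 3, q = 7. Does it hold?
Substituting p = 3, q = 7:

LHS = cos(3 + 7) = cos(10) ≈ -0.8391
RHS = cos(3) + cos(7) ≈ -0.2361

LHS ≠ RHS, so the equation does not hold at this point.

Answer: Fails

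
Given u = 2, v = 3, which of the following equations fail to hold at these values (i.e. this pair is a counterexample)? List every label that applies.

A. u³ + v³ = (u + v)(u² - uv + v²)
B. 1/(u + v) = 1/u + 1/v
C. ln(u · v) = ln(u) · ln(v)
Evaluating each claim at the given values:
A. LHS = 35, RHS = 35 → holds here (LHS = RHS)
B. LHS = 1/5, RHS = 5/6 → fails here (LHS ≠ RHS)
C. LHS = ln(6) ≈ 1.792, RHS = ln(2)·ln(3) ≈ 0.7615 → fails here (LHS ≠ RHS)

Answer: B, C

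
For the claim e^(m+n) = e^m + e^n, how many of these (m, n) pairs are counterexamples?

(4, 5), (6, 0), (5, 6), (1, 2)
Testing each pair:
(4, 5): LHS = e^9 ≈ 8103, RHS = e^4 + e^5 ≈ 203 → counterexample
(6, 0): LHS = e^6 ≈ 403.4, RHS = 1 + e^6 ≈ 404.4 → counterexample
(5, 6): LHS = e^11 ≈ 59874.1, RHS = e^5 + e^6 ≈ 551.8 → counterexample
(1, 2): LHS = e^3 ≈ 20.09, RHS = e + e^2 ≈ 10.11 → counterexample

That makes 4 counterexamples.

Answer: 4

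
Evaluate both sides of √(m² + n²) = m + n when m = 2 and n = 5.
LHS = √(2² + 5²) = √(29) ≈ 5.385
RHS = 2 + 5 = 7

LHS ≠ RHS (they differ by about 1.615), so the equation does not hold here.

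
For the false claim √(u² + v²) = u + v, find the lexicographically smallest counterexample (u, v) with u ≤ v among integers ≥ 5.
Substituting (5, 5) into the claim:
LHS = √(5² + 5²) = 5·√(2) ≈ 7.071
RHS = 5 + 5 = 10

Since LHS ≠ RHS, this pair disproves the claim, and no lexicographically smaller pair (u ≤ v, integers ≥ 5) does.

For instance (5, 6) is also a counterexample (LHS = √(61) ≈ 7.81, RHS = 11), but it's lexicographically larger.

Answer: (u, v) = (5, 5)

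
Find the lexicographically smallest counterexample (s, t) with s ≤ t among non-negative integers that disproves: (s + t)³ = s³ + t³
(s, t) = (1, 1)

At (0, 5): both sides equal 125, so it holds there.

Substituting (1, 1) into the claim:
LHS = (1 + 1)³ = 8
RHS = 1³ + 1³ = 2

Since LHS ≠ RHS, this pair disproves the claim, and no lexicographically smaller pair (s ≤ t, non-negative integers) does.

For instance (2, 6) is also a counterexample (LHS = 512, RHS = 224), but it's lexicographically larger.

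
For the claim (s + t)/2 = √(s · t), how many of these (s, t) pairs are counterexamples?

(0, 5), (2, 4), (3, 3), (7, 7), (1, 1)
2

Testing each pair:
(0, 5): LHS = 5/2, RHS = 0 → counterexample
(2, 4): LHS = 3, RHS = 2·√(2) ≈ 2.828 → counterexample
(3, 3): LHS = 3, RHS = 3 → satisfies claim
(7, 7): LHS = 7, RHS = 7 → satisfies claim
(1, 1): LHS = 1, RHS = 1 → satisfies claim

That makes 2 counterexamples.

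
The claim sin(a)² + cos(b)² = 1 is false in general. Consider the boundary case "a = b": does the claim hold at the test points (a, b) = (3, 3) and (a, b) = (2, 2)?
Yes, holds at both test points

At (3, 3): LHS = sin(3)² + cos(3)² = 1, RHS = 1 → equal
At (2, 2): LHS = cos(2)² + sin(2)² = 1, RHS = 1 → equal

So the claim does hold at both of these boundary points, even though it is not an identity.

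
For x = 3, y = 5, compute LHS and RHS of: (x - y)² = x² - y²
LHS = (3 - 5)² = 4
RHS = 3² - 5² = -16

LHS ≠ RHS, so the equation does not hold here.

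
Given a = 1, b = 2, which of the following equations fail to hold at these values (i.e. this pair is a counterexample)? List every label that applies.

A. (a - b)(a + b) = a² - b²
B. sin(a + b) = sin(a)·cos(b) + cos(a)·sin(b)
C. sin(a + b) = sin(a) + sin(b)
Evaluating each claim at the given values:
A. LHS = -3, RHS = -3 → holds here (LHS = RHS)
B. LHS = sin(3) ≈ 0.1411, RHS = sin(1)·cos(2) + sin(2)·cos(1) ≈ 0.1411 → holds here (LHS = RHS)
C. LHS = sin(3) ≈ 0.1411, RHS = sin(1) + sin(2) ≈ 1.751 → fails here (LHS ≠ RHS)

Answer: C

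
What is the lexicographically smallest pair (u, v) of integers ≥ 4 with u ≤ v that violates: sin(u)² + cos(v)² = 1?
At (4, 4): both sides equal 1, so it holds there.

Substituting (4, 5) into the claim:
LHS = sin(4)² + cos(5)² ≈ 0.6532
RHS = 1

Since LHS ≠ RHS, this pair disproves the claim, and no lexicographically smaller pair (u ≤ v, integers ≥ 4) does.

For instance (5, 7) is also a counterexample (LHS = cos(7)² + sin(5)² ≈ 1.488, RHS = 1), but it's lexicographically larger.

Answer: (u, v) = (4, 5)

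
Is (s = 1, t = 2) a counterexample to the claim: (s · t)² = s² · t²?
No

Substituting s = 1, t = 2:
LHS = (1 · 2)² = 4
RHS = 1² · 2² = 4

The sides agree, so this pair does not disprove the claim.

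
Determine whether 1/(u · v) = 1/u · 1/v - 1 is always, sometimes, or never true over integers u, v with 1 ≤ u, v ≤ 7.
The claim fails for every pair in the range. For instance at (u, v) = (1, 6): LHS = 1/6, RHS = -5/6.

Answer: Never true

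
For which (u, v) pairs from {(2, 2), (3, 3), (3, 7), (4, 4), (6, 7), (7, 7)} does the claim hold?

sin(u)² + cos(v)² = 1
(2, 2), (3, 3), (4, 4), (7, 7)

Testing each pair:
(2, 2): LHS = cos(2)² + sin(2)² = 1, RHS = 1 → holds
(3, 3): LHS = sin(3)² + cos(3)² = 1, RHS = 1 → holds
(3, 7): LHS = sin(3)² + cos(7)² ≈ 0.5883, RHS = 1 → fails
(4, 4): LHS = cos(4)² + sin(4)² = 1, RHS = 1 → holds
(6, 7): LHS = sin(6)² + cos(7)² ≈ 0.6464, RHS = 1 → fails
(7, 7): LHS = sin(7)² + cos(7)² = 1, RHS = 1 → holds

4 of 6 pairs satisfy the claim.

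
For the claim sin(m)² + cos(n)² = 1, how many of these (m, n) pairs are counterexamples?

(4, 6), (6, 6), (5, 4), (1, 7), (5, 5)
3

Testing each pair:
(4, 6): LHS = sin(4)² + cos(6)² ≈ 1.495, RHS = 1 → counterexample
(6, 6): LHS = sin(6)² + cos(6)² = 1, RHS = 1 → satisfies claim
(5, 4): LHS = cos(4)² + sin(5)² ≈ 1.347, RHS = 1 → counterexample
(1, 7): LHS = cos(7)² + sin(1)² ≈ 1.276, RHS = 1 → counterexample
(5, 5): LHS = cos(5)² + sin(5)² = 1, RHS = 1 → satisfies claim

That makes 3 counterexamples.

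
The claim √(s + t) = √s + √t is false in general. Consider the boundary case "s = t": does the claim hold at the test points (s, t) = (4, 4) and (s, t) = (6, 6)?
No, fails at both test points

At (4, 4): LHS = 2·√(2) ≈ 2.828 ≠ RHS = 4
At (6, 6): LHS = 2·√(3) ≈ 3.464 ≠ RHS = 2·√(6) ≈ 4.899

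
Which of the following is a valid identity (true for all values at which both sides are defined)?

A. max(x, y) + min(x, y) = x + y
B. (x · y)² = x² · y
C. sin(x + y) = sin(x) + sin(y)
A: holds — e.g. at (5, 5), both sides equal 10.
B: fails at (6, 7) — LHS = 1764, RHS = 252.
C: fails at (3, 4) — LHS = sin(7) ≈ 0.657, RHS = sin(4) + sin(3) ≈ -0.6157.

Answer: A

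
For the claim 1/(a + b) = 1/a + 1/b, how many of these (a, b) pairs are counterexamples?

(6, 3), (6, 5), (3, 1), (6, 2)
4

Testing each pair:
(6, 3): LHS = 1/9, RHS = 1/2 → counterexample
(6, 5): LHS = 1/11, RHS = 11/30 → counterexample
(3, 1): LHS = 1/4, RHS = 4/3 → counterexample
(6, 2): LHS = 1/8, RHS = 2/3 → counterexample

That makes 4 counterexamples.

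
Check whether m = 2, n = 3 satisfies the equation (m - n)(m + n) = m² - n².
Holds

Substituting m = 2, n = 3:

LHS = (2 - 3)(2 + 3) = -5
RHS = 2² - 3² = -5

LHS = RHS, so the equation holds at this point.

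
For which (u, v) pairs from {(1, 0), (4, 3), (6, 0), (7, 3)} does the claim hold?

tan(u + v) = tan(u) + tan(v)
Testing each pair:
(1, 0): LHS = tan(1) ≈ 1.557, RHS = tan(1) ≈ 1.557 → holds
(4, 3): LHS = tan(7) ≈ 0.8714, RHS = tan(3) + tan(4) ≈ 1.015 → fails
(6, 0): LHS = tan(6) ≈ -0.291, RHS = tan(6) ≈ -0.291 → holds
(7, 3): LHS = tan(10) ≈ 0.6484, RHS = tan(3) + tan(7) ≈ 0.7289 → fails

2 of 4 pairs satisfy the claim.

Answer: (1, 0), (6, 0)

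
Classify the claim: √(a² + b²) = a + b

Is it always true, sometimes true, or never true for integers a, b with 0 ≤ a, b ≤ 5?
Sometimes true

It holds at (a, b) = (0, 3) (both sides equal 3), but fails at (a, b) = (3, 4) (LHS = 5, RHS = 7).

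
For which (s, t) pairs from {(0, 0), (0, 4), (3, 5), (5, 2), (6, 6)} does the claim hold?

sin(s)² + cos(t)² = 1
(0, 0), (6, 6)

Testing each pair:
(0, 0): LHS = 1, RHS = 1 → holds
(0, 4): LHS = cos(4)² ≈ 0.4272, RHS = 1 → fails
(3, 5): LHS = sin(3)² + cos(5)² ≈ 0.1004, RHS = 1 → fails
(5, 2): LHS = cos(2)² + sin(5)² ≈ 1.093, RHS = 1 → fails
(6, 6): LHS = sin(6)² + cos(6)² = 1, RHS = 1 → holds

2 of 5 pairs satisfy the claim.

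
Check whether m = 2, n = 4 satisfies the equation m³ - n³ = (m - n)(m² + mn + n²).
Substituting m = 2, n = 4:

LHS = 2³ - 4³ = -56
RHS = (2 - 4)(2² + 2·4 + 4²) = -56

LHS = RHS, so the equation holds at this point.

Answer: Holds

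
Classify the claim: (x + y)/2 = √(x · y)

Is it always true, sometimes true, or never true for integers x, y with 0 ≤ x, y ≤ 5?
Sometimes true

It holds at (x, y) = (1, 1) (both sides equal 1), but fails at (x, y) = (5, 1) (LHS = 3, RHS = √(5) ≈ 2.236).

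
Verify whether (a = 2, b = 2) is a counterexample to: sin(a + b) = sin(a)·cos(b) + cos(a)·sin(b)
No

Substituting a = 2, b = 2:
LHS = sin(2 + 2) = sin(4) ≈ -0.7568
RHS = sin(2)·cos(2) + cos(2)·sin(2) = 2·sin(2)·cos(2) ≈ -0.7568

The sides agree, so this pair does not disprove the claim.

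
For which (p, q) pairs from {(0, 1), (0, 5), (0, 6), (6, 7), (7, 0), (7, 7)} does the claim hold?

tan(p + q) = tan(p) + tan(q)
Testing each pair:
(0, 1): LHS = tan(1) ≈ 1.557, RHS = tan(1) ≈ 1.557 → holds
(0, 5): LHS = tan(5) ≈ -3.381, RHS = tan(5) ≈ -3.381 → holds
(0, 6): LHS = tan(6) ≈ -0.291, RHS = tan(6) ≈ -0.291 → holds
(6, 7): LHS = tan(13) ≈ 0.463, RHS = tan(6) + tan(7) ≈ 0.5804 → fails
(7, 0): LHS = tan(7) ≈ 0.8714, RHS = tan(7) ≈ 0.8714 → holds
(7, 7): LHS = tan(14) ≈ 7.245, RHS = 2·tan(7) ≈ 1.743 → fails

4 of 6 pairs satisfy the claim.

Answer: (0, 1), (0, 5), (0, 6), (7, 0)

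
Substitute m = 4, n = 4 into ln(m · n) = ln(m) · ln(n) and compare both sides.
LHS = ln(4 · 4) = ln(16) ≈ 2.773
RHS = ln(4) · ln(4) = ln(4)² ≈ 1.922

LHS ≠ RHS (they differ by about 0.8508), so the equation does not hold here.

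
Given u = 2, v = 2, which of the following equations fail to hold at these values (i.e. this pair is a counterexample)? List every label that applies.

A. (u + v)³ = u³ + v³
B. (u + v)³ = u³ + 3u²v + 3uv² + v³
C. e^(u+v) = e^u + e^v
A, C

Evaluating each claim at the given values:
A. LHS = 64, RHS = 16 → fails here (LHS ≠ RHS)
B. LHS = 64, RHS = 64 → holds here (LHS = RHS)
C. LHS = e^4 ≈ 54.6, RHS = 2·e^2 ≈ 14.78 → fails here (LHS ≠ RHS)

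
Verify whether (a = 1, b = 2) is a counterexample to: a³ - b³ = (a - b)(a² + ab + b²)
Substituting a = 1, b = 2:
LHS = 1³ - 2³ = -7
RHS = (1 - 2)(1² + 1·2 + 2²) = -7

The sides agree, so this pair does not disprove the claim.

Answer: No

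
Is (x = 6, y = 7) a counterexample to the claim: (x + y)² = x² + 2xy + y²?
No

Substituting x = 6, y = 7:
LHS = (6 + 7)² = 169
RHS = 6² + 2·6·7 + 7² = 169

The sides agree, so this pair does not disprove the claim.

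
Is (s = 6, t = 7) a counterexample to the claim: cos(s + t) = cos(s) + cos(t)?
Substituting s = 6, t = 7:
LHS = cos(6 + 7) = cos(13) ≈ 0.9074
RHS = cos(6) + cos(7) ≈ 1.714

Since LHS ≠ RHS, this pair disproves the claim.

Answer: Yes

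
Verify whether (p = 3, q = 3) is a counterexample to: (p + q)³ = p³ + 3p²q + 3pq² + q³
No

Substituting p = 3, q = 3:
LHS = (3 + 3)³ = 216
RHS = 3³ + 3·3²·3 + 3·3·3² + 3³ = 216

The sides agree, so this pair does not disprove the claim.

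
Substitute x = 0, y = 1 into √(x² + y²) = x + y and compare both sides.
LHS = √(0² + 1²) = 1
RHS = 0 + 1 = 1

LHS = RHS: the two sides agree.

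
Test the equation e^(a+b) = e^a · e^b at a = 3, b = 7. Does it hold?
Substituting a = 3, b = 7:

LHS = e^(3+7) = e^10 ≈ 22026.5
RHS = e^3 · e^7 = e^10 ≈ 22026.5

LHS = RHS, so the equation holds at this point.

Answer: Holds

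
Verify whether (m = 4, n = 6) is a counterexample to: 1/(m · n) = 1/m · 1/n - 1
Yes

Substituting m = 4, n = 6:
LHS = 1/(4 · 6) = 1/24
RHS = 1/4 · 1/6 - 1 = -23/24

Since LHS ≠ RHS, this pair disproves the claim.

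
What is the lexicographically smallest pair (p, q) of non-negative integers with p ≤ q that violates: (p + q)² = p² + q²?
At (0, 2): both sides equal 4, so it holds there.

Substituting (1, 1) into the claim:
LHS = (1 + 1)² = 4
RHS = 1² + 1² = 2

Since LHS ≠ RHS, this pair disproves the claim, and no lexicographically smaller pair (p ≤ q, non-negative integers) does.

For instance (7, 7) is also a counterexample (LHS = 196, RHS = 98), but it's lexicographically larger.

Answer: (p, q) = (1, 1)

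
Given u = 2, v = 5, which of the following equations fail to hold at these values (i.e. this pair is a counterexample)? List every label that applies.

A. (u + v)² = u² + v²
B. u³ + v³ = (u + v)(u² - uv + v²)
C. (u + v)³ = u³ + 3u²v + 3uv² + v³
Evaluating each claim at the given values:
A. LHS = 49, RHS = 29 → fails here (LHS ≠ RHS)
B. LHS = 133, RHS = 133 → holds here (LHS = RHS)
C. LHS = 343, RHS = 343 → holds here (LHS = RHS)

Answer: A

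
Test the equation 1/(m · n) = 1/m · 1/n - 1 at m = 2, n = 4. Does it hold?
Fails

Substituting m = 2, n = 4:

LHS = 1/(2 · 4) = 1/8
RHS = 1/2 · 1/4 - 1 = -7/8

LHS ≠ RHS, so the equation does not hold at this point.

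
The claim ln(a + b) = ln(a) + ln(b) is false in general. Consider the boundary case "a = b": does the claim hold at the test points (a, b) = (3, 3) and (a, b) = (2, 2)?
At (3, 3): LHS = ln(6) ≈ 1.792 ≠ RHS = 2·ln(3) ≈ 2.197
At (2, 2): LHS = ln(4) ≈ 1.386, RHS = 2·ln(2) ≈ 1.386 → equal

Answer: Only at (2, 2)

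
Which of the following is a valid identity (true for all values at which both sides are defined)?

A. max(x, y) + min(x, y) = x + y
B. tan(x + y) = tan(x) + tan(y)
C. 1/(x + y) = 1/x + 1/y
A: holds — e.g. at (2, 2), both sides equal 4.
B: fails at (2, 4) — LHS = tan(6) ≈ -0.291, RHS = tan(2) + tan(4) ≈ -1.027.
C: fails at (1, 3) — LHS = 1/4, RHS = 4/3.

Answer: A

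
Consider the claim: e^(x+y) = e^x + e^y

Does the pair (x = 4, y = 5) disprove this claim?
Yes

Substituting x = 4, y = 5:
LHS = e^(4+5) = e^9 ≈ 8103
RHS = e^4 + e^5 ≈ 203

Since LHS ≠ RHS, this pair disproves the claim.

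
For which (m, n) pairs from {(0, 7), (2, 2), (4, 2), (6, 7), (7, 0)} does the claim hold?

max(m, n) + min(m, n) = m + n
All pairs

Testing each pair:
(0, 7): LHS = 7, RHS = 7 → holds
(2, 2): LHS = 4, RHS = 4 → holds
(4, 2): LHS = 6, RHS = 6 → holds
(6, 7): LHS = 13, RHS = 13 → holds
(7, 0): LHS = 7, RHS = 7 → holds

Every pair satisfies the claim.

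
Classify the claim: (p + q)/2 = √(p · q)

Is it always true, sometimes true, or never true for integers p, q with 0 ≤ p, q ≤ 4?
It holds at (p, q) = (1, 1) (both sides equal 1), but fails at (p, q) = (2, 1) (LHS = 3/2, RHS = √(2) ≈ 1.414).

Answer: Sometimes true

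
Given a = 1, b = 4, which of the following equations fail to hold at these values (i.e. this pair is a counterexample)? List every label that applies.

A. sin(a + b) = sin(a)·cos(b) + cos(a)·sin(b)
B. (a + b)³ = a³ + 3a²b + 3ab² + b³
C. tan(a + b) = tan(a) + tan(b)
Evaluating each claim at the given values:
A. LHS = sin(5) ≈ -0.9589, RHS = sin(1)·cos(4) + sin(4)·cos(1) ≈ -0.9589 → holds here (LHS = RHS)
B. LHS = 125, RHS = 125 → holds here (LHS = RHS)
C. LHS = tan(5) ≈ -3.381, RHS = tan(4) + tan(1) ≈ 2.715 → fails here (LHS ≠ RHS)

Answer: C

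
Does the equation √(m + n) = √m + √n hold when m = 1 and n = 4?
Fails

Substituting m = 1, n = 4:

LHS = √(1 + 4) = √(5) ≈ 2.236
RHS = √1 + √4 = 3

LHS ≠ RHS, so the equation does not hold at this point.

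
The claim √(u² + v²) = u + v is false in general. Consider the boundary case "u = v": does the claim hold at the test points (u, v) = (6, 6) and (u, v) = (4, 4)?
At (6, 6): LHS = 6·√(2) ≈ 8.485 ≠ RHS = 12
At (4, 4): LHS = 4·√(2) ≈ 5.657 ≠ RHS = 8

Answer: No, fails at both test points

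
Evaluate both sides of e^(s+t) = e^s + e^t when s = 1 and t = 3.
LHS = e^(1+3) = e^4 ≈ 54.6
RHS = e^1 + e^3 = e + e^3 ≈ 22.8

LHS ≠ RHS (they differ by about 31.79), so the equation does not hold here.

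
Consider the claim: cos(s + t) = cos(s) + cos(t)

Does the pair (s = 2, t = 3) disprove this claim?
Yes

Substituting s = 2, t = 3:
LHS = cos(2 + 3) = cos(5) ≈ 0.2837
RHS = cos(2) + cos(3) ≈ -1.406

Since LHS ≠ RHS, this pair disproves the claim.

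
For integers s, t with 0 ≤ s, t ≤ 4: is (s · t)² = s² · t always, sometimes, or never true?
It holds at (s, t) = (0, 1) (both sides equal 0), but fails at (s, t) = (3, 2) (LHS = 36, RHS = 18).

Answer: Sometimes true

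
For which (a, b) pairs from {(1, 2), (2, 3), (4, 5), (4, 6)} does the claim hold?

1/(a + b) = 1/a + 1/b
None

Testing each pair:
(1, 2): LHS = 1/3, RHS = 3/2 → fails
(2, 3): LHS = 1/5, RHS = 5/6 → fails
(4, 5): LHS = 1/9, RHS = 9/20 → fails
(4, 6): LHS = 1/10, RHS = 5/12 → fails

No pair satisfies the claim.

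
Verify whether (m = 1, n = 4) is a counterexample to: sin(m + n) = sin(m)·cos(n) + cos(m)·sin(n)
No

Substituting m = 1, n = 4:
LHS = sin(1 + 4) = sin(5) ≈ -0.9589
RHS = sin(1)·cos(4) + cos(1)·sin(4) = sin(1)·cos(4) + sin(4)·cos(1) ≈ -0.9589

The sides agree, so this pair does not disprove the claim.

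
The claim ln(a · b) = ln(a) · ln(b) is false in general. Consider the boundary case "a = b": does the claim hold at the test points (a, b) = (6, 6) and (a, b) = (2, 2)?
No, fails at both test points

At (6, 6): LHS = ln(36) ≈ 3.584 ≠ RHS = ln(6)² ≈ 3.21
At (2, 2): LHS = ln(4) ≈ 1.386 ≠ RHS = ln(2)² ≈ 0.4805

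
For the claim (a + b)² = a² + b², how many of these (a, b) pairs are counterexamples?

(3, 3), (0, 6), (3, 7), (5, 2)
3

Testing each pair:
(3, 3): LHS = 36, RHS = 18 → counterexample
(0, 6): LHS = 36, RHS = 36 → satisfies claim
(3, 7): LHS = 100, RHS = 58 → counterexample
(5, 2): LHS = 49, RHS = 29 → counterexample

That makes 3 counterexamples.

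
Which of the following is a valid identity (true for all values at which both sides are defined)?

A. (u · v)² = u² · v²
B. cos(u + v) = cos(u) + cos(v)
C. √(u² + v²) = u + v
A

A: holds — e.g. at (4, 4), both sides equal 256.
B: fails at (4, 6) — LHS = cos(10) ≈ -0.8391, RHS = cos(4) + cos(6) ≈ 0.3065.
C: fails at (2, 2) — LHS = 2·√(2) ≈ 2.828, RHS = 4.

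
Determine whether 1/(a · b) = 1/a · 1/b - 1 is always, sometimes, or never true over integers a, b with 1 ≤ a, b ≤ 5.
The claim fails for every pair in the range. For instance at (a, b) = (4, 5): LHS = 1/20, RHS = -19/20.

Answer: Never true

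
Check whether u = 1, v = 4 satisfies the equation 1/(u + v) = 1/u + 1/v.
Fails

Substituting u = 1, v = 4:

LHS = 1/(1 + 4) = 1/5
RHS = 1/1 + 1/4 = 5/4

LHS ≠ RHS, so the equation does not hold at this point.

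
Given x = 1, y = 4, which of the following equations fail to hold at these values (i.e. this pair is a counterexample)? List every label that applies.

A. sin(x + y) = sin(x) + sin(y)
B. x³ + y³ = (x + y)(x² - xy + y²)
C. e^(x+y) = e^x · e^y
Evaluating each claim at the given values:
A. LHS = sin(5) ≈ -0.9589, RHS = sin(4) + sin(1) ≈ 0.08467 → fails here (LHS ≠ RHS)
B. LHS = 65, RHS = 65 → holds here (LHS = RHS)
C. LHS = e^5 ≈ 148.4, RHS = e^5 ≈ 148.4 → holds here (LHS = RHS)

Answer: A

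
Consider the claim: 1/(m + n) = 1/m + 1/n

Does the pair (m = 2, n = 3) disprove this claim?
Yes

Substituting m = 2, n = 3:
LHS = 1/(2 + 3) = 1/5
RHS = 1/2 + 1/3 = 5/6

Since LHS ≠ RHS, this pair disproves the claim.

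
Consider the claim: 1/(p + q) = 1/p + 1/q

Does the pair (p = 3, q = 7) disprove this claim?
Substituting p = 3, q = 7:
LHS = 1/(3 + 7) = 1/10
RHS = 1/3 + 1/7 = 10/21

Since LHS ≠ RHS, this pair disproves the claim.

Answer: Yes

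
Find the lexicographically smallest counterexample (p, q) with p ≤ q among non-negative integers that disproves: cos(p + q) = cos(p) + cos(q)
(p, q) = (0, 0)

Substituting (0, 0) into the claim:
LHS = cos(0 + 0) = 1
RHS = cos(0) + cos(0) = 2

Since LHS ≠ RHS, this pair disproves the claim, and no lexicographically smaller pair (p ≤ q, non-negative integers) does.

For instance (3, 5) is also a counterexample (LHS = cos(8) ≈ -0.1455, RHS = cos(3) + cos(5) ≈ -0.7063), but it's lexicographically larger.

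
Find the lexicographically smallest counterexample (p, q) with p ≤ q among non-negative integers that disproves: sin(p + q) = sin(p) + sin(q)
At (0, 7): both sides equal sin(7) ≈ 0.657, so it holds there.

Substituting (1, 1) into the claim:
LHS = sin(1 + 1) = sin(2) ≈ 0.9093
RHS = sin(1) + sin(1) = 2·sin(1) ≈ 1.683

Since LHS ≠ RHS, this pair disproves the claim, and no lexicographically smaller pair (p ≤ q, non-negative integers) does.

For instance (6, 6) is also a counterexample (LHS = sin(12) ≈ -0.5366, RHS = 2·sin(6) ≈ -0.5588), but it's lexicographically larger.

Answer: (p, q) = (1, 1)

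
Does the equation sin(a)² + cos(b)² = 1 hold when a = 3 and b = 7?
Fails

Substituting a = 3, b = 7:

LHS = sin(3)² + cos(7)² ≈ 0.5883
RHS = 1

LHS ≠ RHS, so the equation does not hold at this point.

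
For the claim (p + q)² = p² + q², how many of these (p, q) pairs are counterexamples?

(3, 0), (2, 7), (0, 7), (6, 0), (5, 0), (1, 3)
2

Testing each pair:
(3, 0): LHS = 9, RHS = 9 → satisfies claim
(2, 7): LHS = 81, RHS = 53 → counterexample
(0, 7): LHS = 49, RHS = 49 → satisfies claim
(6, 0): LHS = 36, RHS = 36 → satisfies claim
(5, 0): LHS = 25, RHS = 25 → satisfies claim
(1, 3): LHS = 16, RHS = 10 → counterexample

That makes 2 counterexamples.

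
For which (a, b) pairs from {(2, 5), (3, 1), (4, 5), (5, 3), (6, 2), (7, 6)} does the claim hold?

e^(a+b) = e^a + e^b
None

Testing each pair:
(2, 5): LHS = e^7 ≈ 1097, RHS = e^2 + e^5 ≈ 155.8 → fails
(3, 1): LHS = e^4 ≈ 54.6, RHS = e + e^3 ≈ 22.8 → fails
(4, 5): LHS = e^9 ≈ 8103, RHS = e^4 + e^5 ≈ 203 → fails
(5, 3): LHS = e^8 ≈ 2981, RHS = e^3 + e^5 ≈ 168.5 → fails
(6, 2): LHS = e^8 ≈ 2981, RHS = e^2 + e^6 ≈ 410.8 → fails
(7, 6): LHS = e^13 ≈ 442413.4, RHS = e^6 + e^7 ≈ 1500 → fails

No pair satisfies the claim.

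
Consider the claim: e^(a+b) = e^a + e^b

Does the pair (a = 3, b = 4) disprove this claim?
Substituting a = 3, b = 4:
LHS = e^(3+4) = e^7 ≈ 1097
RHS = e^3 + e^4 ≈ 74.68

Since LHS ≠ RHS, this pair disproves the claim.

Answer: Yes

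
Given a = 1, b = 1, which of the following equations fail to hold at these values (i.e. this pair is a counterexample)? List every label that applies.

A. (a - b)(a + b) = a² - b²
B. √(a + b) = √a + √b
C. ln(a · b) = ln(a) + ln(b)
Evaluating each claim at the given values:
A. LHS = 0, RHS = 0 → holds here (LHS = RHS)
B. LHS = √(2) ≈ 1.414, RHS = 2 → fails here (LHS ≠ RHS)
C. LHS = 0, RHS = 0 → holds here (LHS = RHS)

Answer: B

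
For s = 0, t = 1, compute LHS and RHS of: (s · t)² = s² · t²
LHS = (0 · 1)² = 0
RHS = 0² · 1² = 0

LHS = RHS: the two sides agree.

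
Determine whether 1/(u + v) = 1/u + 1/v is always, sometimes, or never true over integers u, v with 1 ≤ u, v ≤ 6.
The claim fails for every pair in the range. For instance at (u, v) = (6, 4): LHS = 1/10, RHS = 5/12.

Answer: Never true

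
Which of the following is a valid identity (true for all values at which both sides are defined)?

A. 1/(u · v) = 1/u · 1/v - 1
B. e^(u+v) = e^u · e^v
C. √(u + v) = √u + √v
A: fails at (2, 3) — LHS = 1/6, RHS = -5/6.
B: holds — e.g. at (1, 1), both sides equal e^2 ≈ 7.389.
C: fails at (6, 7) — LHS = √(13) ≈ 3.606, RHS = √(6) + √(7) ≈ 5.095.

Answer: B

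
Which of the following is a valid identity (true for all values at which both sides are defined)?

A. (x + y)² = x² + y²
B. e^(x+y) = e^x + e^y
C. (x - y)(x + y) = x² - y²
A: fails at (3, 7) — LHS = 100, RHS = 58.
B: fails at (1, 2) — LHS = e^3 ≈ 20.09, RHS = e + e^2 ≈ 10.11.
C: holds — e.g. at (1, 3), both sides equal -8.

Answer: C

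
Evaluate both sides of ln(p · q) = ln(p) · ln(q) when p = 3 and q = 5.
LHS = ln(3 · 5) = ln(15) ≈ 2.708
RHS = ln(3) · ln(5) ≈ 1.768

LHS ≠ RHS (they differ by about 0.9399), so the equation does not hold here.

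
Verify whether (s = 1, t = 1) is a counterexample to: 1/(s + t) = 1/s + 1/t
Yes

Substituting s = 1, t = 1:
LHS = 1/(1 + 1) = 1/2
RHS = 1/1 + 1/1 = 2

Since LHS ≠ RHS, this pair disproves the claim.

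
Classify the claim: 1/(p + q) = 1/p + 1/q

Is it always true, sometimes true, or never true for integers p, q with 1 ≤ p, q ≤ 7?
The claim fails for every pair in the range. For instance at (p, q) = (5, 6): LHS = 1/11, RHS = 11/30.

Answer: Never true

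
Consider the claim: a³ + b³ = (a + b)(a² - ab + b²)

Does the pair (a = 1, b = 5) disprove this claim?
Substituting a = 1, b = 5:
LHS = 1³ + 5³ = 126
RHS = (1 + 5)(1² - 1·5 + 5²) = 126

The sides agree, so this pair does not disprove the claim.

Answer: No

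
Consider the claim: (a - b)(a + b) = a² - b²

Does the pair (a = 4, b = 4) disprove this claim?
No

Substituting a = 4, b = 4:
LHS = (4 - 4)(4 + 4) = 0
RHS = 4² - 4² = 0

The sides agree, so this pair does not disprove the claim.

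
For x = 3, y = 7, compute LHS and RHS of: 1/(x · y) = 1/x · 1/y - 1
LHS = 1/(3 · 7) = 1/21
RHS = 1/3 · 1/7 - 1 = -20/21

LHS ≠ RHS, so the equation does not hold here.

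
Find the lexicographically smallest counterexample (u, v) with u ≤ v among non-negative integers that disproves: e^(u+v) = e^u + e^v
Substituting (0, 0) into the claim:
LHS = e^(0+0) = 1
RHS = e^0 + e^0 = 2

Since LHS ≠ RHS, this pair disproves the claim, and no lexicographically smaller pair (u ≤ v, non-negative integers) does.

For instance (4, 6) is also a counterexample (LHS = e^10 ≈ 22026.5, RHS = e^4 + e^6 ≈ 458), but it's lexicographically larger.

Answer: (u, v) = (0, 0)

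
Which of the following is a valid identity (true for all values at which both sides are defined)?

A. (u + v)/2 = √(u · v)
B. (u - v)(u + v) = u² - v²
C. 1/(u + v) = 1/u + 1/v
B

A: fails at (3, 5) — LHS = 4, RHS = √(15) ≈ 3.873.
B: holds — e.g. at (1, 5), both sides equal -24.
C: fails at (3, 5) — LHS = 1/8, RHS = 8/15.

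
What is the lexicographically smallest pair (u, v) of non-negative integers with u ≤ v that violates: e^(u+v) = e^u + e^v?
(u, v) = (0, 0)

Substituting (0, 0) into the claim:
LHS = e^(0+0) = 1
RHS = e^0 + e^0 = 2

Since LHS ≠ RHS, this pair disproves the claim, and no lexicographically smaller pair (u ≤ v, non-negative integers) does.

For instance (1, 2) is also a counterexample (LHS = e^3 ≈ 20.09, RHS = e + e^2 ≈ 10.11), but it's lexicographically larger.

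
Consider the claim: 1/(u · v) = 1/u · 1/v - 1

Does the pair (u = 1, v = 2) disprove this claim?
Yes

Substituting u = 1, v = 2:
LHS = 1/(1 · 2) = 1/2
RHS = 1/1 · 1/2 - 1 = -1/2

Since LHS ≠ RHS, this pair disproves the claim.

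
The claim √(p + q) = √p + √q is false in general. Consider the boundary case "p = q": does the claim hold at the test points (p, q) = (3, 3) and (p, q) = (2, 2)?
No, fails at both test points

At (3, 3): LHS = √(6) ≈ 2.449 ≠ RHS = 2·√(3) ≈ 3.464
At (2, 2): LHS = 2 ≠ RHS = 2·√(2) ≈ 2.828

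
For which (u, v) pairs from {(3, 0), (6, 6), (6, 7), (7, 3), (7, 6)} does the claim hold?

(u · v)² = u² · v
Testing each pair:
(3, 0): LHS = 0, RHS = 0 → holds
(6, 6): LHS = 1296, RHS = 216 → fails
(6, 7): LHS = 1764, RHS = 252 → fails
(7, 3): LHS = 441, RHS = 147 → fails
(7, 6): LHS = 1764, RHS = 294 → fails

1 of 5 pairs satisfies the claim.

Answer: (3, 0)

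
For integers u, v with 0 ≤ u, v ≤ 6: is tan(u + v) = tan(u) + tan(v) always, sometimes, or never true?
It holds at (u, v) = (0, 6) (both sides equal tan(6) ≈ -0.291), but fails at (u, v) = (4, 3) (LHS = tan(7) ≈ 0.8714, RHS = tan(3) + tan(4) ≈ 1.015).

Answer: Sometimes true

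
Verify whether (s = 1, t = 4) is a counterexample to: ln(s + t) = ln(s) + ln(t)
Substituting s = 1, t = 4:
LHS = ln(1 + 4) = ln(5) ≈ 1.609
RHS = ln(1) + ln(4) = ln(4) ≈ 1.386

Since LHS ≠ RHS, this pair disproves the claim.

Answer: Yes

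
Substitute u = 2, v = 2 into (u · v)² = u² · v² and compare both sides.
LHS = (2 · 2)² = 16
RHS = 2² · 2² = 16

LHS = RHS: the two sides agree.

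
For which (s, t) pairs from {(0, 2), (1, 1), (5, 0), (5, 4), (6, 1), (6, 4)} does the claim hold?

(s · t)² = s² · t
(0, 2), (1, 1), (5, 0), (6, 1)

Testing each pair:
(0, 2): LHS = 0, RHS = 0 → holds
(1, 1): LHS = 1, RHS = 1 → holds
(5, 0): LHS = 0, RHS = 0 → holds
(5, 4): LHS = 400, RHS = 100 → fails
(6, 1): LHS = 36, RHS = 36 → holds
(6, 4): LHS = 576, RHS = 144 → fails

4 of 6 pairs satisfy the claim.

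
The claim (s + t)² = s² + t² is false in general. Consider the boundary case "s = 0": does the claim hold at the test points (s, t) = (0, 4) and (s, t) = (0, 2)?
Yes, holds at both test points

At (0, 4): LHS = 16, RHS = 16 → equal
At (0, 2): LHS = 4, RHS = 4 → equal

So the claim does hold at both of these boundary points, even though it is not an identity.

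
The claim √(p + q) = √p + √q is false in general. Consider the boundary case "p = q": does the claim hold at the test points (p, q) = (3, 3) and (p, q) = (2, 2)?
No, fails at both test points

At (3, 3): LHS = √(6) ≈ 2.449 ≠ RHS = 2·√(3) ≈ 3.464
At (2, 2): LHS = 2 ≠ RHS = 2·√(2) ≈ 2.828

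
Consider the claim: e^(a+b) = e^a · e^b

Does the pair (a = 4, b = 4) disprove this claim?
Substituting a = 4, b = 4:
LHS = e^(4+4) = e^8 ≈ 2981
RHS = e^4 · e^4 = e^8 ≈ 2981

The sides agree, so this pair does not disprove the claim.

Answer: No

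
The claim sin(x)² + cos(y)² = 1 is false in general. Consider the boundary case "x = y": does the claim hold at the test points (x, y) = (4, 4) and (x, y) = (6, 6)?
At (4, 4): LHS = cos(4)² + sin(4)² = 1, RHS = 1 → equal
At (6, 6): LHS = sin(6)² + cos(6)² = 1, RHS = 1 → equal

So the claim does hold at both of these boundary points, even though it is not an identity.

Answer: Yes, holds at both test points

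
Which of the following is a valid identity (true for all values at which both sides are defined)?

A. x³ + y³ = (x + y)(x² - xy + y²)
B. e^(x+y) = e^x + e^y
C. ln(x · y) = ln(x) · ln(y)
A

A: holds — e.g. at (1, 5), both sides equal 126.
B: fails at (4, 5) — LHS = e^9 ≈ 8103, RHS = e^4 + e^5 ≈ 203.
C: fails at (1, 2) — LHS = ln(2) ≈ 0.6931, RHS = 0.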